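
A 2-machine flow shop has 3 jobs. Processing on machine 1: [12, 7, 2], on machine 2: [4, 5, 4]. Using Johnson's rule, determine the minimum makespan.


Apply Johnson's rule:
  Group 1 (a <= b): [(3, 2, 4)]
  Group 2 (a > b): [(2, 7, 5), (1, 12, 4)]
Optimal job order: [3, 2, 1]
Schedule:
  Job 3: M1 done at 2, M2 done at 6
  Job 2: M1 done at 9, M2 done at 14
  Job 1: M1 done at 21, M2 done at 25
Makespan = 25

25


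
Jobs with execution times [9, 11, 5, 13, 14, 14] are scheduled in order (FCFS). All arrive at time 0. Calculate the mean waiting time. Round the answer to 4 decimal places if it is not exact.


FCFS order (as given): [9, 11, 5, 13, 14, 14]
Waiting times:
  Job 1: wait = 0
  Job 2: wait = 9
  Job 3: wait = 20
  Job 4: wait = 25
  Job 5: wait = 38
  Job 6: wait = 52
Sum of waiting times = 144
Average waiting time = 144/6 = 24.0

24.0


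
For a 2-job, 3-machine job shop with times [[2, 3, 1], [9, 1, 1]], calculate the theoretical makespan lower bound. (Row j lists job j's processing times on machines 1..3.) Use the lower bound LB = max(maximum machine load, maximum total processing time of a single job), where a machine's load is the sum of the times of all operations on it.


Machine loads:
  Machine 1: 2 + 9 = 11
  Machine 2: 3 + 1 = 4
  Machine 3: 1 + 1 = 2
Max machine load = 11
Job totals:
  Job 1: 6
  Job 2: 11
Max job total = 11
Lower bound = max(11, 11) = 11

11


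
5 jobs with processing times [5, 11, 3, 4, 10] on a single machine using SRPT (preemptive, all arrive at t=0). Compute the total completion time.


Since all jobs arrive at t=0, SRPT equals SPT ordering.
SPT order: [3, 4, 5, 10, 11]
Completion times:
  Job 1: p=3, C=3
  Job 2: p=4, C=7
  Job 3: p=5, C=12
  Job 4: p=10, C=22
  Job 5: p=11, C=33
Total completion time = 3 + 7 + 12 + 22 + 33 = 77

77


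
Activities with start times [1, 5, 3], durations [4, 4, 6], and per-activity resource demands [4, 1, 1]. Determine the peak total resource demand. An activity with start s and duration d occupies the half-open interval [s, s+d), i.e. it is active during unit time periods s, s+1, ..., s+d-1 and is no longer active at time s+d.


Each activity i is active on [start_i, start_i + duration_i).
Compute total resource usage per time slot:
  t=0: active resources = [], total = 0
  t=1: active resources = [4], total = 4
  t=2: active resources = [4], total = 4
  t=3: active resources = [4, 1], total = 5
  t=4: active resources = [4, 1], total = 5
  t=5: active resources = [1, 1], total = 2
  t=6: active resources = [1, 1], total = 2
  t=7: active resources = [1, 1], total = 2
  t=8: active resources = [1, 1], total = 2
Peak resource demand = 5

5


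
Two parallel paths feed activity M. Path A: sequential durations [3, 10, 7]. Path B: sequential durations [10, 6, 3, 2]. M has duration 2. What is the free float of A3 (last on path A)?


ES(A3) = sum of predecessors on chain A = 13
EF(A3) = ES + duration = 13 + 7 = 20
Successor of A3 is M. ES(M) = max(sum(A), sum(B)) = max(20, 21) = 21
Free float = ES(successor) - EF(current) = 21 - 20 = 1

1


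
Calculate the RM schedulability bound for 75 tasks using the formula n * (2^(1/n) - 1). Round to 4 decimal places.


Compute 2^(1/75) = 1.0092848012
Subtract 1: 1.0092848012 - 1 = 0.0092848012
Multiply by n: 75 * 0.0092848012 = 0.6963600900
Round to 4 dp: 0.6964

0.6964


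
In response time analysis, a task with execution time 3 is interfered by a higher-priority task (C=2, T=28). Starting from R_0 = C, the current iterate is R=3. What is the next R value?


R_next = C + ceil(R_prev / T_hp) * C_hp
ceil(3 / 28) = ceil(0.1071) = 1
Interference = 1 * 2 = 2
R_next = 3 + 2 = 5

5


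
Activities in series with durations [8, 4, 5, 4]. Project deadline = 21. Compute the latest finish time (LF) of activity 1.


LF(activity 1) = deadline - sum of successor durations
Successors: activities 2 through 4 with durations [4, 5, 4]
Sum of successor durations = 13
LF = 21 - 13 = 8

8


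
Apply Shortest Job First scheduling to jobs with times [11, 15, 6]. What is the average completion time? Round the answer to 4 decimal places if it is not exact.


SJF order (ascending): [6, 11, 15]
Completion times:
  Job 1: burst=6, C=6
  Job 2: burst=11, C=17
  Job 3: burst=15, C=32
Average completion = 55/3 = 18.3333

18.3333


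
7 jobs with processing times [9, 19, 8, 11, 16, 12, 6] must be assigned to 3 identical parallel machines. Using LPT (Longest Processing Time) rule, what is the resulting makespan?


Sort jobs in decreasing order (LPT): [19, 16, 12, 11, 9, 8, 6]
Assign each job to the least loaded machine:
  Machine 1: jobs [19, 8], load = 27
  Machine 2: jobs [16, 9], load = 25
  Machine 3: jobs [12, 11, 6], load = 29
Makespan = max load = 29

29


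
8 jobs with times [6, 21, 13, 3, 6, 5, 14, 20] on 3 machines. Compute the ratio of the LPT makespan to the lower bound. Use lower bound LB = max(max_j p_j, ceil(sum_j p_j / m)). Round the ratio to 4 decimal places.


LPT order: [21, 20, 14, 13, 6, 6, 5, 3]
Machine loads after assignment: [30, 31, 27]
LPT makespan = 31
Lower bound = max(max_job, ceil(total/3)) = max(21, 30) = 30
Ratio = 31 / 30 = 1.0333

1.0333


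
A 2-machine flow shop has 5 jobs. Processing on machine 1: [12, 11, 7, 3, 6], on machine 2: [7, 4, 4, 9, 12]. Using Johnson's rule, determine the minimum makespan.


Apply Johnson's rule:
  Group 1 (a <= b): [(4, 3, 9), (5, 6, 12)]
  Group 2 (a > b): [(1, 12, 7), (2, 11, 4), (3, 7, 4)]
Optimal job order: [4, 5, 1, 2, 3]
Schedule:
  Job 4: M1 done at 3, M2 done at 12
  Job 5: M1 done at 9, M2 done at 24
  Job 1: M1 done at 21, M2 done at 31
  Job 2: M1 done at 32, M2 done at 36
  Job 3: M1 done at 39, M2 done at 43
Makespan = 43

43


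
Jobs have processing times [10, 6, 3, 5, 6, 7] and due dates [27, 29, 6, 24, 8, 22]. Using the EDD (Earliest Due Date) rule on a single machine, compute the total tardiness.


Sort by due date (EDD order): [(3, 6), (6, 8), (7, 22), (5, 24), (10, 27), (6, 29)]
Compute completion times and tardiness:
  Job 1: p=3, d=6, C=3, tardiness=max(0,3-6)=0
  Job 2: p=6, d=8, C=9, tardiness=max(0,9-8)=1
  Job 3: p=7, d=22, C=16, tardiness=max(0,16-22)=0
  Job 4: p=5, d=24, C=21, tardiness=max(0,21-24)=0
  Job 5: p=10, d=27, C=31, tardiness=max(0,31-27)=4
  Job 6: p=6, d=29, C=37, tardiness=max(0,37-29)=8
Total tardiness = 13

13


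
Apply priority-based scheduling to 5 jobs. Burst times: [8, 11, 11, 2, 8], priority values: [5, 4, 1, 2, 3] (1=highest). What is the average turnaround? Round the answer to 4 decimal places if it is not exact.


Sort by priority (ascending = highest first):
Order: [(1, 11), (2, 2), (3, 8), (4, 11), (5, 8)]
Completion times:
  Priority 1, burst=11, C=11
  Priority 2, burst=2, C=13
  Priority 3, burst=8, C=21
  Priority 4, burst=11, C=32
  Priority 5, burst=8, C=40
Average turnaround = 117/5 = 23.4

23.4


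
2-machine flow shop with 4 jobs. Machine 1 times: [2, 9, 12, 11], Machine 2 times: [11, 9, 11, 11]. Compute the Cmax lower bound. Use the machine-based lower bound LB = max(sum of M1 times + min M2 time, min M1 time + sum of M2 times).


LB1 = sum(M1 times) + min(M2 times) = 34 + 9 = 43
LB2 = min(M1 times) + sum(M2 times) = 2 + 42 = 44
Lower bound = max(LB1, LB2) = max(43, 44) = 44

44


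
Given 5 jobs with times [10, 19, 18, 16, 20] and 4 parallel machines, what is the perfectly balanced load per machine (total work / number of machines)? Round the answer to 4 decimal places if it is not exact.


Total processing time = 10 + 19 + 18 + 16 + 20 = 83
Number of machines = 4
Ideal balanced load = 83 / 4 = 20.75

20.75


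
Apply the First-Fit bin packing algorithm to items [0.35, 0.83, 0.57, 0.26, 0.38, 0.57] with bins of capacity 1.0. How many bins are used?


Place items sequentially using First-Fit:
  Item 0.35 -> new Bin 1
  Item 0.83 -> new Bin 2
  Item 0.57 -> Bin 1 (now 0.92)
  Item 0.26 -> new Bin 3
  Item 0.38 -> Bin 3 (now 0.64)
  Item 0.57 -> new Bin 4
Total bins used = 4

4


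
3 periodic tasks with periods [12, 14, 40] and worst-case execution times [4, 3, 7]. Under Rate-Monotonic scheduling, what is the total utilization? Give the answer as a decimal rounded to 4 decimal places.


Compute individual utilizations (exact fractions):
  Task 1: C/T = 4/12 = 1/3 (approx. 0.3333)
  Task 2: C/T = 3/14 (approx. 0.2143)
  Task 3: C/T = 7/40 (approx. 0.175)
Total utilization U = 1/3 + 3/14 + 7/40 = 607/840
Rounded to 4 decimal places: U = 0.7226
RM (Liu & Layland) bound for 3 tasks = 0.779763; compare with U = 607/840 (approx. 0.722619)
U <= bound, so schedulable by RM sufficient condition.

0.7226


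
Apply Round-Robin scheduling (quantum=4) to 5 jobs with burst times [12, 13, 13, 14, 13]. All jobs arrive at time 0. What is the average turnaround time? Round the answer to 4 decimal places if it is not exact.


Time quantum = 4
Execution trace:
  J1 runs 4 units, time = 4
  J2 runs 4 units, time = 8
  J3 runs 4 units, time = 12
  J4 runs 4 units, time = 16
  J5 runs 4 units, time = 20
  J1 runs 4 units, time = 24
  J2 runs 4 units, time = 28
  J3 runs 4 units, time = 32
  J4 runs 4 units, time = 36
  J5 runs 4 units, time = 40
  J1 runs 4 units, time = 44
  J2 runs 4 units, time = 48
  J3 runs 4 units, time = 52
  J4 runs 4 units, time = 56
  J5 runs 4 units, time = 60
  J2 runs 1 units, time = 61
  J3 runs 1 units, time = 62
  J4 runs 2 units, time = 64
  J5 runs 1 units, time = 65
Finish times: [44, 61, 62, 64, 65]
Average turnaround = 296/5 = 59.2

59.2


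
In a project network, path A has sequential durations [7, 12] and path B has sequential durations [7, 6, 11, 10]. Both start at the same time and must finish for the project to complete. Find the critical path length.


Path A total = 7 + 12 = 19
Path B total = 7 + 6 + 11 + 10 = 34
Critical path = longest path = max(19, 34) = 34

34


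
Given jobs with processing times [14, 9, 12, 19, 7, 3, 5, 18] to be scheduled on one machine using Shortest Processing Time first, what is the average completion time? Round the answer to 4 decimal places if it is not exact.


Sort jobs by processing time (SPT order): [3, 5, 7, 9, 12, 14, 18, 19]
Compute completion times sequentially:
  Job 1: processing = 3, completes at 3
  Job 2: processing = 5, completes at 8
  Job 3: processing = 7, completes at 15
  Job 4: processing = 9, completes at 24
  Job 5: processing = 12, completes at 36
  Job 6: processing = 14, completes at 50
  Job 7: processing = 18, completes at 68
  Job 8: processing = 19, completes at 87
Sum of completion times = 291
Average completion time = 291/8 = 36.375

36.375


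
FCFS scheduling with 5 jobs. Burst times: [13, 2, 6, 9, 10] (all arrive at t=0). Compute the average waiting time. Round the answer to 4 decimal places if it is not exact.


FCFS order (as given): [13, 2, 6, 9, 10]
Waiting times:
  Job 1: wait = 0
  Job 2: wait = 13
  Job 3: wait = 15
  Job 4: wait = 21
  Job 5: wait = 30
Sum of waiting times = 79
Average waiting time = 79/5 = 15.8

15.8


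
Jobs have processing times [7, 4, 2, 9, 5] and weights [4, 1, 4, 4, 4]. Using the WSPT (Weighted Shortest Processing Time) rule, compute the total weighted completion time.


Compute p/w ratios and sort ascending (WSPT): [(2, 4), (5, 4), (7, 4), (9, 4), (4, 1)]
Compute weighted completion times:
  Job (p=2,w=4): C=2, w*C=4*2=8
  Job (p=5,w=4): C=7, w*C=4*7=28
  Job (p=7,w=4): C=14, w*C=4*14=56
  Job (p=9,w=4): C=23, w*C=4*23=92
  Job (p=4,w=1): C=27, w*C=1*27=27
Total weighted completion time = 211

211


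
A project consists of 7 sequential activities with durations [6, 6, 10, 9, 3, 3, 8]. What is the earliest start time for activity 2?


Activity 2 starts after activities 1 through 1 complete.
Predecessor durations: [6]
ES = 6 = 6

6


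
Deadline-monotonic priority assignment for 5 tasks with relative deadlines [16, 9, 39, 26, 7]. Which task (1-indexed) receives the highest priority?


Sort tasks by relative deadline (ascending):
  Task 5: deadline = 7
  Task 2: deadline = 9
  Task 1: deadline = 16
  Task 4: deadline = 26
  Task 3: deadline = 39
Priority order (highest first): [5, 2, 1, 4, 3]
Highest priority task = 5

5


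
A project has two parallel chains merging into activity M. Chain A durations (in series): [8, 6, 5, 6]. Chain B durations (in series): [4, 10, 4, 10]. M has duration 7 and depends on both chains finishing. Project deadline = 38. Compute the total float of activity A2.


Forward pass: ES(A2) = sum of predecessors on chain A = 8
EF = ES + duration = 8 + 6 = 14
Backward pass: LF(M) = deadline = 38; LS(M) = 38 - 7 = 31
LF(A2) = LS(M) - sum(successors on chain A) = 31 - 11 = 20
LS = LF - duration = 20 - 6 = 14
Total float = LS - ES = 14 - 8 = 6

6


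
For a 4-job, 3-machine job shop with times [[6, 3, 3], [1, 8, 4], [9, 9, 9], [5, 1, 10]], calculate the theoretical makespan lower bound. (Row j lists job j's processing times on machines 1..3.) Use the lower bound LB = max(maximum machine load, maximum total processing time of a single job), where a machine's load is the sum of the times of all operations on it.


Machine loads:
  Machine 1: 6 + 1 + 9 + 5 = 21
  Machine 2: 3 + 8 + 9 + 1 = 21
  Machine 3: 3 + 4 + 9 + 10 = 26
Max machine load = 26
Job totals:
  Job 1: 12
  Job 2: 13
  Job 3: 27
  Job 4: 16
Max job total = 27
Lower bound = max(26, 27) = 27

27


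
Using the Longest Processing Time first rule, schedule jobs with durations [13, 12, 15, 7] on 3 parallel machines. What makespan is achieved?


Sort jobs in decreasing order (LPT): [15, 13, 12, 7]
Assign each job to the least loaded machine:
  Machine 1: jobs [15], load = 15
  Machine 2: jobs [13], load = 13
  Machine 3: jobs [12, 7], load = 19
Makespan = max load = 19

19


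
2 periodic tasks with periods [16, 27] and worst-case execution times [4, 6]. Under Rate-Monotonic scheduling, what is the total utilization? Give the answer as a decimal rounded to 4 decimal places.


Compute individual utilizations (exact fractions):
  Task 1: C/T = 4/16 = 1/4 (approx. 0.25)
  Task 2: C/T = 6/27 = 2/9 (approx. 0.2222)
Total utilization U = 1/4 + 2/9 = 17/36
Rounded to 4 decimal places: U = 0.4722
RM (Liu & Layland) bound for 2 tasks = 0.828427; compare with U = 17/36 (approx. 0.472222)
U <= bound, so schedulable by RM sufficient condition.

0.4722


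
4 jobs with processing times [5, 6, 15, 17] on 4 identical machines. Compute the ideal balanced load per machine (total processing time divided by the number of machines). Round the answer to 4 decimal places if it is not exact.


Total processing time = 5 + 6 + 15 + 17 = 43
Number of machines = 4
Ideal balanced load = 43 / 4 = 10.75

10.75


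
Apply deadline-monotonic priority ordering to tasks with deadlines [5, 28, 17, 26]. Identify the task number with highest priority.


Sort tasks by relative deadline (ascending):
  Task 1: deadline = 5
  Task 3: deadline = 17
  Task 4: deadline = 26
  Task 2: deadline = 28
Priority order (highest first): [1, 3, 4, 2]
Highest priority task = 1

1


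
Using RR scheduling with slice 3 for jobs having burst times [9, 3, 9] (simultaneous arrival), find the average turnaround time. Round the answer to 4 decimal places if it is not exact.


Time quantum = 3
Execution trace:
  J1 runs 3 units, time = 3
  J2 runs 3 units, time = 6
  J3 runs 3 units, time = 9
  J1 runs 3 units, time = 12
  J3 runs 3 units, time = 15
  J1 runs 3 units, time = 18
  J3 runs 3 units, time = 21
Finish times: [18, 6, 21]
Average turnaround = 45/3 = 15.0

15.0


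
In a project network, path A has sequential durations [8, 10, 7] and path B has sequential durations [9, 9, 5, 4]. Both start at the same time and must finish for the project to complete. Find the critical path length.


Path A total = 8 + 10 + 7 = 25
Path B total = 9 + 9 + 5 + 4 = 27
Critical path = longest path = max(25, 27) = 27

27


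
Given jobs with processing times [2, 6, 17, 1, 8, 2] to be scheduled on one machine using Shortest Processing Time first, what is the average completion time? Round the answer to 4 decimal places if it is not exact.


Sort jobs by processing time (SPT order): [1, 2, 2, 6, 8, 17]
Compute completion times sequentially:
  Job 1: processing = 1, completes at 1
  Job 2: processing = 2, completes at 3
  Job 3: processing = 2, completes at 5
  Job 4: processing = 6, completes at 11
  Job 5: processing = 8, completes at 19
  Job 6: processing = 17, completes at 36
Sum of completion times = 75
Average completion time = 75/6 = 12.5

12.5


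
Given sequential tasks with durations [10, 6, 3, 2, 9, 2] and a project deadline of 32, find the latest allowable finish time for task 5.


LF(activity 5) = deadline - sum of successor durations
Successors: activities 6 through 6 with durations [2]
Sum of successor durations = 2
LF = 32 - 2 = 30

30


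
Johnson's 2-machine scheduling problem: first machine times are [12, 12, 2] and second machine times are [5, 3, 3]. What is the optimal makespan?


Apply Johnson's rule:
  Group 1 (a <= b): [(3, 2, 3)]
  Group 2 (a > b): [(1, 12, 5), (2, 12, 3)]
Optimal job order: [3, 1, 2]
Schedule:
  Job 3: M1 done at 2, M2 done at 5
  Job 1: M1 done at 14, M2 done at 19
  Job 2: M1 done at 26, M2 done at 29
Makespan = 29

29


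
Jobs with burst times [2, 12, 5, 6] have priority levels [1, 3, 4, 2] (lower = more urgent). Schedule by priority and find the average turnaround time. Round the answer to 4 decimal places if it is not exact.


Sort by priority (ascending = highest first):
Order: [(1, 2), (2, 6), (3, 12), (4, 5)]
Completion times:
  Priority 1, burst=2, C=2
  Priority 2, burst=6, C=8
  Priority 3, burst=12, C=20
  Priority 4, burst=5, C=25
Average turnaround = 55/4 = 13.75

13.75


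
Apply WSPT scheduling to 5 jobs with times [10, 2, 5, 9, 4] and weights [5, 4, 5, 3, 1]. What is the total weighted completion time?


Compute p/w ratios and sort ascending (WSPT): [(2, 4), (5, 5), (10, 5), (9, 3), (4, 1)]
Compute weighted completion times:
  Job (p=2,w=4): C=2, w*C=4*2=8
  Job (p=5,w=5): C=7, w*C=5*7=35
  Job (p=10,w=5): C=17, w*C=5*17=85
  Job (p=9,w=3): C=26, w*C=3*26=78
  Job (p=4,w=1): C=30, w*C=1*30=30
Total weighted completion time = 236

236


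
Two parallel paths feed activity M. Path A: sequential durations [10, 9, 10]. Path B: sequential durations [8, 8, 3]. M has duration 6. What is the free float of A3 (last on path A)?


ES(A3) = sum of predecessors on chain A = 19
EF(A3) = ES + duration = 19 + 10 = 29
Successor of A3 is M. ES(M) = max(sum(A), sum(B)) = max(29, 19) = 29
Free float = ES(successor) - EF(current) = 29 - 29 = 0

0


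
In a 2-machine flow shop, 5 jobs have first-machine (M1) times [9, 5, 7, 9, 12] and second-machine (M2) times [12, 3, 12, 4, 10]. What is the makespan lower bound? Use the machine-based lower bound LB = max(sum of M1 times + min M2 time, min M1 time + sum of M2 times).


LB1 = sum(M1 times) + min(M2 times) = 42 + 3 = 45
LB2 = min(M1 times) + sum(M2 times) = 5 + 41 = 46
Lower bound = max(LB1, LB2) = max(45, 46) = 46

46


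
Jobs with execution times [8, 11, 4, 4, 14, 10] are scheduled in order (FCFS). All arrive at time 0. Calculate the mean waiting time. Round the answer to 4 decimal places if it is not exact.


FCFS order (as given): [8, 11, 4, 4, 14, 10]
Waiting times:
  Job 1: wait = 0
  Job 2: wait = 8
  Job 3: wait = 19
  Job 4: wait = 23
  Job 5: wait = 27
  Job 6: wait = 41
Sum of waiting times = 118
Average waiting time = 118/6 = 19.6667

19.6667


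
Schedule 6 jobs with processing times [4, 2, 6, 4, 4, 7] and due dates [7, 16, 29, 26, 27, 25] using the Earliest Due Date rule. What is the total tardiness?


Sort by due date (EDD order): [(4, 7), (2, 16), (7, 25), (4, 26), (4, 27), (6, 29)]
Compute completion times and tardiness:
  Job 1: p=4, d=7, C=4, tardiness=max(0,4-7)=0
  Job 2: p=2, d=16, C=6, tardiness=max(0,6-16)=0
  Job 3: p=7, d=25, C=13, tardiness=max(0,13-25)=0
  Job 4: p=4, d=26, C=17, tardiness=max(0,17-26)=0
  Job 5: p=4, d=27, C=21, tardiness=max(0,21-27)=0
  Job 6: p=6, d=29, C=27, tardiness=max(0,27-29)=0
Total tardiness = 0

0


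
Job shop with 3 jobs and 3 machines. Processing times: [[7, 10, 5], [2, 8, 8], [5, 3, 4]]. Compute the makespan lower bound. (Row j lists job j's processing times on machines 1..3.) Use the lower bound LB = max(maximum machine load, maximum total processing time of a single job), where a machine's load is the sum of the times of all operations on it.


Machine loads:
  Machine 1: 7 + 2 + 5 = 14
  Machine 2: 10 + 8 + 3 = 21
  Machine 3: 5 + 8 + 4 = 17
Max machine load = 21
Job totals:
  Job 1: 22
  Job 2: 18
  Job 3: 12
Max job total = 22
Lower bound = max(21, 22) = 22

22


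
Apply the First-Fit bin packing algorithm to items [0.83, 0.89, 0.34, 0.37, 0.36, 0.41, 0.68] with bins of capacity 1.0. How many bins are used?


Place items sequentially using First-Fit:
  Item 0.83 -> new Bin 1
  Item 0.89 -> new Bin 2
  Item 0.34 -> new Bin 3
  Item 0.37 -> Bin 3 (now 0.71)
  Item 0.36 -> new Bin 4
  Item 0.41 -> Bin 4 (now 0.77)
  Item 0.68 -> new Bin 5
Total bins used = 5

5


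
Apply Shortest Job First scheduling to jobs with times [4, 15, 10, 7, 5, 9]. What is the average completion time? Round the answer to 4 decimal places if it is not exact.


SJF order (ascending): [4, 5, 7, 9, 10, 15]
Completion times:
  Job 1: burst=4, C=4
  Job 2: burst=5, C=9
  Job 3: burst=7, C=16
  Job 4: burst=9, C=25
  Job 5: burst=10, C=35
  Job 6: burst=15, C=50
Average completion = 139/6 = 23.1667

23.1667


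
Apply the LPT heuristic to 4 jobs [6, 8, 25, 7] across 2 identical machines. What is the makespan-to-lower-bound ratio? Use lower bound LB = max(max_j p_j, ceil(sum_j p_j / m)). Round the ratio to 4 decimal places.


LPT order: [25, 8, 7, 6]
Machine loads after assignment: [25, 21]
LPT makespan = 25
Lower bound = max(max_job, ceil(total/2)) = max(25, 23) = 25
Ratio = 25 / 25 = 1.0

1.0


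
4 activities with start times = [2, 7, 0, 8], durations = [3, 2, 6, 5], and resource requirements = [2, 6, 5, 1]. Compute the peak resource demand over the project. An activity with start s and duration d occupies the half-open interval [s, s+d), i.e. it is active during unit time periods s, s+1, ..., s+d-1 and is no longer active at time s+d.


Each activity i is active on [start_i, start_i + duration_i).
Compute total resource usage per time slot:
  t=0: active resources = [5], total = 5
  t=1: active resources = [5], total = 5
  t=2: active resources = [2, 5], total = 7
  t=3: active resources = [2, 5], total = 7
  t=4: active resources = [2, 5], total = 7
  t=5: active resources = [5], total = 5
  t=6: active resources = [], total = 0
  t=7: active resources = [6], total = 6
  t=8: active resources = [6, 1], total = 7
  t=9: active resources = [1], total = 1
  t=10: active resources = [1], total = 1
  t=11: active resources = [1], total = 1
  t=12: active resources = [1], total = 1
Peak resource demand = 7

7


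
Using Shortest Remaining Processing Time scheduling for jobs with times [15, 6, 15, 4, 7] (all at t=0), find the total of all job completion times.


Since all jobs arrive at t=0, SRPT equals SPT ordering.
SPT order: [4, 6, 7, 15, 15]
Completion times:
  Job 1: p=4, C=4
  Job 2: p=6, C=10
  Job 3: p=7, C=17
  Job 4: p=15, C=32
  Job 5: p=15, C=47
Total completion time = 4 + 10 + 17 + 32 + 47 = 110

110


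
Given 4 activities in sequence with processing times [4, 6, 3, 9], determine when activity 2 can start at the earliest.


Activity 2 starts after activities 1 through 1 complete.
Predecessor durations: [4]
ES = 4 = 4

4


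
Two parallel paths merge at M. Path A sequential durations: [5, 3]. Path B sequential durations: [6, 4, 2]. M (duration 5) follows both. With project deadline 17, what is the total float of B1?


Forward pass: ES(B1) = sum of predecessors on chain B = 0
EF = ES + duration = 0 + 6 = 6
Backward pass: LF(M) = deadline = 17; LS(M) = 17 - 5 = 12
LF(B1) = LS(M) - sum(successors on chain B) = 12 - 6 = 6
LS = LF - duration = 6 - 6 = 0
Total float = LS - ES = 0 - 0 = 0

0


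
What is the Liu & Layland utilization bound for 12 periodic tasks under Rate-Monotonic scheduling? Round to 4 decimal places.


Compute 2^(1/12) = 1.0594630944
Subtract 1: 1.0594630944 - 1 = 0.0594630944
Multiply by n: 12 * 0.0594630944 = 0.7135571328
Round to 4 dp: 0.7136

0.7136


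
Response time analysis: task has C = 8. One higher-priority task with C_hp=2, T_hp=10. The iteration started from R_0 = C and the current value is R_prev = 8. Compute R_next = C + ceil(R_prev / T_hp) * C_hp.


R_next = C + ceil(R_prev / T_hp) * C_hp
ceil(8 / 10) = ceil(0.8) = 1
Interference = 1 * 2 = 2
R_next = 8 + 2 = 10

10


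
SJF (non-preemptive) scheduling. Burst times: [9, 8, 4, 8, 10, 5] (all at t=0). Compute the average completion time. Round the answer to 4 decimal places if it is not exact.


SJF order (ascending): [4, 5, 8, 8, 9, 10]
Completion times:
  Job 1: burst=4, C=4
  Job 2: burst=5, C=9
  Job 3: burst=8, C=17
  Job 4: burst=8, C=25
  Job 5: burst=9, C=34
  Job 6: burst=10, C=44
Average completion = 133/6 = 22.1667

22.1667


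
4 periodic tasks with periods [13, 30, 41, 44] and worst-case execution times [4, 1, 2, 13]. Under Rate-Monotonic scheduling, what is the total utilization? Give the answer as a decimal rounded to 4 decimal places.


Compute individual utilizations (exact fractions):
  Task 1: C/T = 4/13 (approx. 0.3077)
  Task 2: C/T = 1/30 (approx. 0.0333)
  Task 3: C/T = 2/41 (approx. 0.0488)
  Task 4: C/T = 13/44 (approx. 0.2955)
Total utilization U = 4/13 + 1/30 + 2/41 + 13/44 = 241061/351780
Rounded to 4 decimal places: U = 0.6853
RM (Liu & Layland) bound for 4 tasks = 0.756828; compare with U = 241061/351780 (approx. 0.685261)
U <= bound, so schedulable by RM sufficient condition.

0.6853


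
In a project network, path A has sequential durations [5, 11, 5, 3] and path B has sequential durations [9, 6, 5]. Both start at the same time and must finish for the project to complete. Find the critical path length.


Path A total = 5 + 11 + 5 + 3 = 24
Path B total = 9 + 6 + 5 = 20
Critical path = longest path = max(24, 20) = 24

24


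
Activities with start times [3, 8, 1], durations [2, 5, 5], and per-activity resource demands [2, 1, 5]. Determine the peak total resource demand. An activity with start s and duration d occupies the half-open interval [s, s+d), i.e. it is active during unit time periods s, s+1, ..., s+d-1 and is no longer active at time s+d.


Each activity i is active on [start_i, start_i + duration_i).
Compute total resource usage per time slot:
  t=0: active resources = [], total = 0
  t=1: active resources = [5], total = 5
  t=2: active resources = [5], total = 5
  t=3: active resources = [2, 5], total = 7
  t=4: active resources = [2, 5], total = 7
  t=5: active resources = [5], total = 5
  t=6: active resources = [], total = 0
  t=7: active resources = [], total = 0
  t=8: active resources = [1], total = 1
  t=9: active resources = [1], total = 1
  t=10: active resources = [1], total = 1
  t=11: active resources = [1], total = 1
  t=12: active resources = [1], total = 1
Peak resource demand = 7

7


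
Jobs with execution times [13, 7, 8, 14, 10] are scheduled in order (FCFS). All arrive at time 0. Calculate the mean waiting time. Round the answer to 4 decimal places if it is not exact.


FCFS order (as given): [13, 7, 8, 14, 10]
Waiting times:
  Job 1: wait = 0
  Job 2: wait = 13
  Job 3: wait = 20
  Job 4: wait = 28
  Job 5: wait = 42
Sum of waiting times = 103
Average waiting time = 103/5 = 20.6

20.6


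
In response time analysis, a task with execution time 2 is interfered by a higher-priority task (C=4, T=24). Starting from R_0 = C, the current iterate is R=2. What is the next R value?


R_next = C + ceil(R_prev / T_hp) * C_hp
ceil(2 / 24) = ceil(0.0833) = 1
Interference = 1 * 4 = 4
R_next = 2 + 4 = 6

6


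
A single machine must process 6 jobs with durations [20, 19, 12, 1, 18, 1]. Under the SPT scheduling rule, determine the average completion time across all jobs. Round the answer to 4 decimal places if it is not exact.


Sort jobs by processing time (SPT order): [1, 1, 12, 18, 19, 20]
Compute completion times sequentially:
  Job 1: processing = 1, completes at 1
  Job 2: processing = 1, completes at 2
  Job 3: processing = 12, completes at 14
  Job 4: processing = 18, completes at 32
  Job 5: processing = 19, completes at 51
  Job 6: processing = 20, completes at 71
Sum of completion times = 171
Average completion time = 171/6 = 28.5

28.5


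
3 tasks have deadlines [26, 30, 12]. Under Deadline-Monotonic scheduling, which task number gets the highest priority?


Sort tasks by relative deadline (ascending):
  Task 3: deadline = 12
  Task 1: deadline = 26
  Task 2: deadline = 30
Priority order (highest first): [3, 1, 2]
Highest priority task = 3

3


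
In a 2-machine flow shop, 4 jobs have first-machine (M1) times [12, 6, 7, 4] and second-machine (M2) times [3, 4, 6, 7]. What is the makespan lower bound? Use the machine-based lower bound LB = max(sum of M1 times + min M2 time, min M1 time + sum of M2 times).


LB1 = sum(M1 times) + min(M2 times) = 29 + 3 = 32
LB2 = min(M1 times) + sum(M2 times) = 4 + 20 = 24
Lower bound = max(LB1, LB2) = max(32, 24) = 32

32


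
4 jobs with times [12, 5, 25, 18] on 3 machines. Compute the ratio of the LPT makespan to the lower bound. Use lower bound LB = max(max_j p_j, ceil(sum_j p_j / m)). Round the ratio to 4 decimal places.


LPT order: [25, 18, 12, 5]
Machine loads after assignment: [25, 18, 17]
LPT makespan = 25
Lower bound = max(max_job, ceil(total/3)) = max(25, 20) = 25
Ratio = 25 / 25 = 1.0

1.0


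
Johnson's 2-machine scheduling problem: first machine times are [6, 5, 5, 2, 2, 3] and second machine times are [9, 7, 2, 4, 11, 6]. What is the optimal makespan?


Apply Johnson's rule:
  Group 1 (a <= b): [(4, 2, 4), (5, 2, 11), (6, 3, 6), (2, 5, 7), (1, 6, 9)]
  Group 2 (a > b): [(3, 5, 2)]
Optimal job order: [4, 5, 6, 2, 1, 3]
Schedule:
  Job 4: M1 done at 2, M2 done at 6
  Job 5: M1 done at 4, M2 done at 17
  Job 6: M1 done at 7, M2 done at 23
  Job 2: M1 done at 12, M2 done at 30
  Job 1: M1 done at 18, M2 done at 39
  Job 3: M1 done at 23, M2 done at 41
Makespan = 41

41


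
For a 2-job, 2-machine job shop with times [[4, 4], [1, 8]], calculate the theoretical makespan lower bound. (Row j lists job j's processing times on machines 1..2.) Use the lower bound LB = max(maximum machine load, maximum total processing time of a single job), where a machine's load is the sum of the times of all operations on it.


Machine loads:
  Machine 1: 4 + 1 = 5
  Machine 2: 4 + 8 = 12
Max machine load = 12
Job totals:
  Job 1: 8
  Job 2: 9
Max job total = 9
Lower bound = max(12, 9) = 12

12


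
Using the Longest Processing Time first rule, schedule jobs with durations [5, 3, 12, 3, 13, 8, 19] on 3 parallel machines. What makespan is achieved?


Sort jobs in decreasing order (LPT): [19, 13, 12, 8, 5, 3, 3]
Assign each job to the least loaded machine:
  Machine 1: jobs [19, 3], load = 22
  Machine 2: jobs [13, 5, 3], load = 21
  Machine 3: jobs [12, 8], load = 20
Makespan = max load = 22

22


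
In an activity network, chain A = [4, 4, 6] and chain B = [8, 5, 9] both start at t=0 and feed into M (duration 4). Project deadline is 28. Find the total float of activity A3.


Forward pass: ES(A3) = sum of predecessors on chain A = 8
EF = ES + duration = 8 + 6 = 14
Backward pass: LF(M) = deadline = 28; LS(M) = 28 - 4 = 24
LF(A3) = LS(M) - sum(successors on chain A) = 24 - 0 = 24
LS = LF - duration = 24 - 6 = 18
Total float = LS - ES = 18 - 8 = 10

10


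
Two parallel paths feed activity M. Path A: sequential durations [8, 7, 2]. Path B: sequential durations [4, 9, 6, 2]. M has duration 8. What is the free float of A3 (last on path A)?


ES(A3) = sum of predecessors on chain A = 15
EF(A3) = ES + duration = 15 + 2 = 17
Successor of A3 is M. ES(M) = max(sum(A), sum(B)) = max(17, 21) = 21
Free float = ES(successor) - EF(current) = 21 - 17 = 4

4


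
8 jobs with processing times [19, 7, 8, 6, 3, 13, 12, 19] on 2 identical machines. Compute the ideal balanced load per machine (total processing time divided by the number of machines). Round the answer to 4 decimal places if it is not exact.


Total processing time = 19 + 7 + 8 + 6 + 3 + 13 + 12 + 19 = 87
Number of machines = 2
Ideal balanced load = 87 / 2 = 43.5

43.5


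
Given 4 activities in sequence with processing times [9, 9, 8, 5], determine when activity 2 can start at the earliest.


Activity 2 starts after activities 1 through 1 complete.
Predecessor durations: [9]
ES = 9 = 9

9


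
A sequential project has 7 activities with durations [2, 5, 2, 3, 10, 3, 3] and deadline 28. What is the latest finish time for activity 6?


LF(activity 6) = deadline - sum of successor durations
Successors: activities 7 through 7 with durations [3]
Sum of successor durations = 3
LF = 28 - 3 = 25

25


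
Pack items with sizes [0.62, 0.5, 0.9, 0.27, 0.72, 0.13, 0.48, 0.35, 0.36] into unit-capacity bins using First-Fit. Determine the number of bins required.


Place items sequentially using First-Fit:
  Item 0.62 -> new Bin 1
  Item 0.5 -> new Bin 2
  Item 0.9 -> new Bin 3
  Item 0.27 -> Bin 1 (now 0.89)
  Item 0.72 -> new Bin 4
  Item 0.13 -> Bin 2 (now 0.63)
  Item 0.48 -> new Bin 5
  Item 0.35 -> Bin 2 (now 0.98)
  Item 0.36 -> Bin 5 (now 0.84)
Total bins used = 5

5


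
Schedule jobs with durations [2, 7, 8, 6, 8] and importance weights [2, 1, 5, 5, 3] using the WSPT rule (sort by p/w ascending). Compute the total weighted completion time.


Compute p/w ratios and sort ascending (WSPT): [(2, 2), (6, 5), (8, 5), (8, 3), (7, 1)]
Compute weighted completion times:
  Job (p=2,w=2): C=2, w*C=2*2=4
  Job (p=6,w=5): C=8, w*C=5*8=40
  Job (p=8,w=5): C=16, w*C=5*16=80
  Job (p=8,w=3): C=24, w*C=3*24=72
  Job (p=7,w=1): C=31, w*C=1*31=31
Total weighted completion time = 227

227


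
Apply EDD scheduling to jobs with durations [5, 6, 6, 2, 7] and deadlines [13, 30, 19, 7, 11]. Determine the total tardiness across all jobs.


Sort by due date (EDD order): [(2, 7), (7, 11), (5, 13), (6, 19), (6, 30)]
Compute completion times and tardiness:
  Job 1: p=2, d=7, C=2, tardiness=max(0,2-7)=0
  Job 2: p=7, d=11, C=9, tardiness=max(0,9-11)=0
  Job 3: p=5, d=13, C=14, tardiness=max(0,14-13)=1
  Job 4: p=6, d=19, C=20, tardiness=max(0,20-19)=1
  Job 5: p=6, d=30, C=26, tardiness=max(0,26-30)=0
Total tardiness = 2

2


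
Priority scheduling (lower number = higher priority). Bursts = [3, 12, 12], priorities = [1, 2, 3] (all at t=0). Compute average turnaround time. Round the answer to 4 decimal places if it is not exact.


Sort by priority (ascending = highest first):
Order: [(1, 3), (2, 12), (3, 12)]
Completion times:
  Priority 1, burst=3, C=3
  Priority 2, burst=12, C=15
  Priority 3, burst=12, C=27
Average turnaround = 45/3 = 15.0

15.0


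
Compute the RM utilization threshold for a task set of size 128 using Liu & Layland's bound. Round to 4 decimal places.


Compute 2^(1/128) = 1.0054299011
Subtract 1: 1.0054299011 - 1 = 0.0054299011
Multiply by n: 128 * 0.0054299011 = 0.6950273408
Round to 4 dp: 0.6950

0.6950


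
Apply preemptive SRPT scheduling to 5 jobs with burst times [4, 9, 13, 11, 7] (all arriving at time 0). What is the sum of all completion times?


Since all jobs arrive at t=0, SRPT equals SPT ordering.
SPT order: [4, 7, 9, 11, 13]
Completion times:
  Job 1: p=4, C=4
  Job 2: p=7, C=11
  Job 3: p=9, C=20
  Job 4: p=11, C=31
  Job 5: p=13, C=44
Total completion time = 4 + 11 + 20 + 31 + 44 = 110

110


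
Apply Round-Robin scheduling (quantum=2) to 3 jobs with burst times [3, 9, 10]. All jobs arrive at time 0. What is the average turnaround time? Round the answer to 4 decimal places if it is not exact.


Time quantum = 2
Execution trace:
  J1 runs 2 units, time = 2
  J2 runs 2 units, time = 4
  J3 runs 2 units, time = 6
  J1 runs 1 units, time = 7
  J2 runs 2 units, time = 9
  J3 runs 2 units, time = 11
  J2 runs 2 units, time = 13
  J3 runs 2 units, time = 15
  J2 runs 2 units, time = 17
  J3 runs 2 units, time = 19
  J2 runs 1 units, time = 20
  J3 runs 2 units, time = 22
Finish times: [7, 20, 22]
Average turnaround = 49/3 = 16.3333

16.3333


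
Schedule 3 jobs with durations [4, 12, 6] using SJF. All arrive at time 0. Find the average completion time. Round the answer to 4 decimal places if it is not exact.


SJF order (ascending): [4, 6, 12]
Completion times:
  Job 1: burst=4, C=4
  Job 2: burst=6, C=10
  Job 3: burst=12, C=22
Average completion = 36/3 = 12.0

12.0


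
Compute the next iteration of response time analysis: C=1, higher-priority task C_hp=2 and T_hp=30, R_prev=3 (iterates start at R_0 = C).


R_next = C + ceil(R_prev / T_hp) * C_hp
ceil(3 / 30) = ceil(0.1) = 1
Interference = 1 * 2 = 2
R_next = 1 + 2 = 3
R_next = R_prev, so the iteration has converged (response time = 3).

3


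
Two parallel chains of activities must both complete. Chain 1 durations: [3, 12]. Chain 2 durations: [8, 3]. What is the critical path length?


Path A total = 3 + 12 = 15
Path B total = 8 + 3 = 11
Critical path = longest path = max(15, 11) = 15

15


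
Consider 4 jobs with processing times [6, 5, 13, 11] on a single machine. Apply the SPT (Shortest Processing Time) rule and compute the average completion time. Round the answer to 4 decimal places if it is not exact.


Sort jobs by processing time (SPT order): [5, 6, 11, 13]
Compute completion times sequentially:
  Job 1: processing = 5, completes at 5
  Job 2: processing = 6, completes at 11
  Job 3: processing = 11, completes at 22
  Job 4: processing = 13, completes at 35
Sum of completion times = 73
Average completion time = 73/4 = 18.25

18.25


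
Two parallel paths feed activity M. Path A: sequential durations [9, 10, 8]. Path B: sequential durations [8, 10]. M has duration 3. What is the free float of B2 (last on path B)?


ES(B2) = sum of predecessors on chain B = 8
EF(B2) = ES + duration = 8 + 10 = 18
Successor of B2 is M. ES(M) = max(sum(A), sum(B)) = max(27, 18) = 27
Free float = ES(successor) - EF(current) = 27 - 18 = 9

9


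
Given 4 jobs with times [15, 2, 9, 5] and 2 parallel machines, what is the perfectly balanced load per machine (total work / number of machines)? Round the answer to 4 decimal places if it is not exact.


Total processing time = 15 + 2 + 9 + 5 = 31
Number of machines = 2
Ideal balanced load = 31 / 2 = 15.5

15.5


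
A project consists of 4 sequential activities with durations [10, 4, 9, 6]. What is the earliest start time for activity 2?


Activity 2 starts after activities 1 through 1 complete.
Predecessor durations: [10]
ES = 10 = 10

10


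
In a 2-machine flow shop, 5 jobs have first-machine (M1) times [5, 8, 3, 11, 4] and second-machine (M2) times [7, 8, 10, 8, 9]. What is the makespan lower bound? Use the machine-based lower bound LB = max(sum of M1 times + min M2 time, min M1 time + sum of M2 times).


LB1 = sum(M1 times) + min(M2 times) = 31 + 7 = 38
LB2 = min(M1 times) + sum(M2 times) = 3 + 42 = 45
Lower bound = max(LB1, LB2) = max(38, 45) = 45

45


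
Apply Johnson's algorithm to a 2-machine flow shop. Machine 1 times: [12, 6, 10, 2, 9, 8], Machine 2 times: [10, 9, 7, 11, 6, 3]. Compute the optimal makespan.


Apply Johnson's rule:
  Group 1 (a <= b): [(4, 2, 11), (2, 6, 9)]
  Group 2 (a > b): [(1, 12, 10), (3, 10, 7), (5, 9, 6), (6, 8, 3)]
Optimal job order: [4, 2, 1, 3, 5, 6]
Schedule:
  Job 4: M1 done at 2, M2 done at 13
  Job 2: M1 done at 8, M2 done at 22
  Job 1: M1 done at 20, M2 done at 32
  Job 3: M1 done at 30, M2 done at 39
  Job 5: M1 done at 39, M2 done at 45
  Job 6: M1 done at 47, M2 done at 50
Makespan = 50

50


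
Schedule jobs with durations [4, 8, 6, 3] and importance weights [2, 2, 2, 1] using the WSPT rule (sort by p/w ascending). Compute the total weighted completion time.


Compute p/w ratios and sort ascending (WSPT): [(4, 2), (6, 2), (3, 1), (8, 2)]
Compute weighted completion times:
  Job (p=4,w=2): C=4, w*C=2*4=8
  Job (p=6,w=2): C=10, w*C=2*10=20
  Job (p=3,w=1): C=13, w*C=1*13=13
  Job (p=8,w=2): C=21, w*C=2*21=42
Total weighted completion time = 83

83
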